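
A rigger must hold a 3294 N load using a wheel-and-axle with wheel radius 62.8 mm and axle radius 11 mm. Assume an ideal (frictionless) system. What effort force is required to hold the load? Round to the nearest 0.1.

577.0 N

Wheel-and-axle MA = R/r = 62.8/11 = 5.7091.
Effort = load / MA = 3294 / 5.7091 = 576.97 N.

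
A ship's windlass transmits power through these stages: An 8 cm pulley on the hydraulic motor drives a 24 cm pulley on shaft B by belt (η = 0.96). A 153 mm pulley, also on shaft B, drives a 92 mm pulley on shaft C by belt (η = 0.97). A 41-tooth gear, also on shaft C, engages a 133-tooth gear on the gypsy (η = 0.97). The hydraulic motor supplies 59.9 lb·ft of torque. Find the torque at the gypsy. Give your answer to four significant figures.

Belt: ratio = 24/8 = 3; torque at shaft B = 59.9 × 3 × 0.96 = 172.51 lb·ft.
Belt: ratio = 92/153 = 0.60131; torque at shaft C = 172.51 × 0.60131 × 0.97 = 100.62 lb·ft.
Gear mesh: ratio = 133/41 = 3.2439; torque at the gypsy = 100.62 × 3.2439 × 0.97 = 316.61 lb·ft.

316.6 lb·ft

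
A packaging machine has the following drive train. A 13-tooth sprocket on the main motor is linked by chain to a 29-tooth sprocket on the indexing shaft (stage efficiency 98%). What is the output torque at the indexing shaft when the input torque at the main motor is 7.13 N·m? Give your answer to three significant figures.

Chain: ratio = 29/13 = 2.2308; torque at the indexing shaft = 7.13 × 2.2308 × 0.98 = 15.587 N·m.

15.6 N·m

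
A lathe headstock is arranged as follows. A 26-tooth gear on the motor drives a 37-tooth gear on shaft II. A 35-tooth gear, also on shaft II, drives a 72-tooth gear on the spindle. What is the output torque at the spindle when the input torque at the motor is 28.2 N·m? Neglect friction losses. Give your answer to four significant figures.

After the gear mesh (37/26): 28.2 × 1.4231 = 40.131 N·m
After the gear mesh (72/35): 40.131 × 2.0571 = 82.555 N·m

82.55 N·m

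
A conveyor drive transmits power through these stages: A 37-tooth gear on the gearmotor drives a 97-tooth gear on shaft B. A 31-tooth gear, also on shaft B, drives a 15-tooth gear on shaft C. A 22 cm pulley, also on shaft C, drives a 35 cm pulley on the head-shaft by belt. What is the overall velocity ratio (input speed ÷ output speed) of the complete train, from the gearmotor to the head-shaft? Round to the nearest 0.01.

Each stage contributes driven/driver: gear mesh 97/37 = 2.6216, gear mesh 15/31 = 0.48387, belt 35/22 = 1.5909.
Overall: 2.6216 × 0.48387 × 1.5909 = 2.0181.

2.02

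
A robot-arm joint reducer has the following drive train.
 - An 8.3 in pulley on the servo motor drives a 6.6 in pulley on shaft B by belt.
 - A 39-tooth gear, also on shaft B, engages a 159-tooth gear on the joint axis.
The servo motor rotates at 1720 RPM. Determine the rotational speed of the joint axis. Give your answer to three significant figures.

the servo motor → shaft B (belt, 6.6/8.3): 1720 ÷ 0.79518 = 2163 RPM
shaft B → the joint axis (gear mesh, 159/39): 2163 ÷ 4.0769 = 530.55 RPM

531 RPM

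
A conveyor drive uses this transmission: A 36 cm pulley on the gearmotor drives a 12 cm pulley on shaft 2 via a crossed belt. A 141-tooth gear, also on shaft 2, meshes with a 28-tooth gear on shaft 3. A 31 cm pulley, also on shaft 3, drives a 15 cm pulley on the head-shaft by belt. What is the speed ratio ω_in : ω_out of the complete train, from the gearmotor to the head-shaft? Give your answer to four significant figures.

0.03203

Each stage contributes driven/driver: belt 12/36 = 0.33333, gear mesh 28/141 = 0.19858, belt 15/31 = 0.48387.
Overall: 0.33333 × 0.19858 × 0.48387 = 0.032029.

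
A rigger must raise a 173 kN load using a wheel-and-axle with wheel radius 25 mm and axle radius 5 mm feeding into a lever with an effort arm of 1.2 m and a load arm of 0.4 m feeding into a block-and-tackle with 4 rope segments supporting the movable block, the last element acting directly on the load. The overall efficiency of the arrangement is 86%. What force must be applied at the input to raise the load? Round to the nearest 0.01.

Wheel-and-axle MA = R/r = 25/5 = 5.
Lever MA = effort arm / load arm = 1.2/0.4 = 3.
Block-and-tackle MA = number of supporting rope parts = 4.
Combined ideal MA = 5 × 3 × 4 = 60.
Actual MA = 60 × 0.86 = 51.6.
Effort = load / actual MA = 173 / 51.6 = 3.3527 kN.

3.35 kN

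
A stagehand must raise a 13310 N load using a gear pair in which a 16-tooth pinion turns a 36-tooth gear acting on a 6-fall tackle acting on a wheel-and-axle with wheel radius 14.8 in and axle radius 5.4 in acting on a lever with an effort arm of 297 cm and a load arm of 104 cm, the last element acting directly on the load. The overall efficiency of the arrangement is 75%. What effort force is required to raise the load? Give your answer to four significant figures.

168.0 N

Gear pair MA = 36/16 = 2.25.
Block-and-tackle MA = number of supporting rope parts = 6.
Wheel-and-axle MA = R/r = 14.8/5.4 = 2.7407.
Lever MA = effort arm / load arm = 297/104 = 2.8558.
Combined ideal MA = 2.25 × 6 × 2.7407 × 2.8558 = 105.66.
Actual MA = 105.66 × 0.75 = 79.248.
Effort = load / actual MA = 13310 / 79.248 = 167.95 N.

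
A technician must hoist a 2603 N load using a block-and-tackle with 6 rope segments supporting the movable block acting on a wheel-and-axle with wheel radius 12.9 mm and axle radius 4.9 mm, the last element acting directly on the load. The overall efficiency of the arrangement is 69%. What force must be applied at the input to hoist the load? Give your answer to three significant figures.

239 N

Block-and-tackle MA = number of supporting rope parts = 6.
Wheel-and-axle MA = R/r = 12.9/4.9 = 2.6327.
Combined ideal MA = 6 × 2.6327 = 15.796.
Actual MA = 15.796 × 0.69 = 10.899.
Effort = load / actual MA = 2603 / 10.899 = 238.83 N.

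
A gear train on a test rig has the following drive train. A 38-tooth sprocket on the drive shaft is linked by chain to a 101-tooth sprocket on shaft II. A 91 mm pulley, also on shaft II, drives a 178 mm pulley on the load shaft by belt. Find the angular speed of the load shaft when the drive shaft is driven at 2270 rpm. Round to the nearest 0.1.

436.6 rpm

the drive shaft → shaft II (chain, 101/38): 2270 ÷ 2.6579 = 854.06 rpm
shaft II → the load shaft (belt, 178/91): 854.06 ÷ 1.956 = 436.63 rpm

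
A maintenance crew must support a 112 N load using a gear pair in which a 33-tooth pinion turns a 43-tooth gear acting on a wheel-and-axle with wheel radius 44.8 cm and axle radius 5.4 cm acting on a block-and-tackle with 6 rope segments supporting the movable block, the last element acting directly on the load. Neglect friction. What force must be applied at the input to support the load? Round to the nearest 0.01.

Gear pair MA = 43/33 = 1.303.
Wheel-and-axle MA = R/r = 44.8/5.4 = 8.2963.
Block-and-tackle MA = number of supporting rope parts = 6.
Combined ideal MA = 1.303 × 8.2963 × 6 = 64.862.
Effort = load / MA = 112 / 64.862 = 1.7267 N.

1.73 N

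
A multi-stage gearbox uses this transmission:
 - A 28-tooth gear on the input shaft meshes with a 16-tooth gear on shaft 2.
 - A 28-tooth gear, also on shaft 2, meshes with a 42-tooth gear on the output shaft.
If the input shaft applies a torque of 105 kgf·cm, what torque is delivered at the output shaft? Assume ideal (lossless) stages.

gear mesh 16/28 = 0.57143 → τ = 105·0.57143 = 60 kgf·cm
gear mesh 42/28 = 1.5 → τ = 60·1.5 = 90 kgf·cm

90 kgf·cm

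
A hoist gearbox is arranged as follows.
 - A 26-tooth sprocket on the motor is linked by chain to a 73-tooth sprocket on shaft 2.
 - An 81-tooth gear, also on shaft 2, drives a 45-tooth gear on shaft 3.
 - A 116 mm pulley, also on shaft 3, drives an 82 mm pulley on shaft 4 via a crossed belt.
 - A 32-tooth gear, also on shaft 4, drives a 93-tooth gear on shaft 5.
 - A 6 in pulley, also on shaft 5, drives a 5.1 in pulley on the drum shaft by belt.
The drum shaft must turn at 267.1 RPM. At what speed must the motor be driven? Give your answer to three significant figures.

728 RPM

Overall ratio R = 2.8077 × 0.55556 × 0.7069 × 2.9062 × 0.85 = 2.7239.
Required input speed = output speed × R = 267.1 × 2.7239 = 727.54 RPM.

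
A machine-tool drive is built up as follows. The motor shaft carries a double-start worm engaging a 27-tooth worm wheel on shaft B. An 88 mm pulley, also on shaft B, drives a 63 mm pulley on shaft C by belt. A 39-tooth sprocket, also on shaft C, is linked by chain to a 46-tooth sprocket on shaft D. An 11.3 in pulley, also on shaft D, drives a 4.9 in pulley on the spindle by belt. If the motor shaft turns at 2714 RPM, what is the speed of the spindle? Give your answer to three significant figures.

Worm: ratio = 27/2 = 13.5, so shaft B turns at 2714 / 13.5 = 201.04 RPM.
Belt: ratio = 63/88 = 0.71591, so shaft C turns at 201.04 / 0.71591 = 280.81 RPM.
Chain: ratio = 46/39 = 1.1795, so shaft D turns at 280.81 / 1.1795 = 238.08 RPM.
Belt: ratio = 4.9/11.3 = 0.43363, so the spindle turns at 238.08 / 0.43363 = 549.04 RPM.

549 RPM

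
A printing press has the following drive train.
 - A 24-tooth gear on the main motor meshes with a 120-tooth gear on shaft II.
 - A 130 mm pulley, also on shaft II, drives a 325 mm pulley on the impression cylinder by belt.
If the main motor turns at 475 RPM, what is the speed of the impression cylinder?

38 RPM

gear mesh 120/24 = 5 → 475/5 = 95 RPM
belt 325/130 = 2.5 → 95/2.5 = 38 RPM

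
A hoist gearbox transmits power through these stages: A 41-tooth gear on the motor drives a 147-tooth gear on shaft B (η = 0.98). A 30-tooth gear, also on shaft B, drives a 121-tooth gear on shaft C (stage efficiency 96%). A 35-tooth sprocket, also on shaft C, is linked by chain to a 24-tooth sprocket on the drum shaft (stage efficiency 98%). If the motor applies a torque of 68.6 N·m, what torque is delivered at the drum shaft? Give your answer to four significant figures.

gear mesh 147/41 = 3.5854 → τ = 68.6·3.5854·0.98 = 241.04 N·m
gear mesh 121/30 = 4.0333 → τ = 241.04·4.0333·0.96 = 933.3 N·m
chain 24/35 = 0.68571 → τ = 933.3·0.68571·0.98 = 627.17 N·m

627.2 N·m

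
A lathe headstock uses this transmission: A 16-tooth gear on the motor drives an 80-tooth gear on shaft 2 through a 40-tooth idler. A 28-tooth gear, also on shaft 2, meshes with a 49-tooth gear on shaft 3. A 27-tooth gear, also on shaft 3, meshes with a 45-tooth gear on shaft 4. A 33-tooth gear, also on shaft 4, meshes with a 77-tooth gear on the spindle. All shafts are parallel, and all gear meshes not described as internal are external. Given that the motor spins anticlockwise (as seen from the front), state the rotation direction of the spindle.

clockwise

the motor → shaft 2: driver → idler → driven is 2 external meshes, 2 reversals → CCW.
shaft 2 → shaft 3: external mesh, 1 reversal → CW.
shaft 3 → shaft 4: external mesh, 1 reversal → CCW.
shaft 4 → the spindle: external mesh, 1 reversal → CW.
5 reversals in total — an odd number — so the spindle turns opposite to the motor.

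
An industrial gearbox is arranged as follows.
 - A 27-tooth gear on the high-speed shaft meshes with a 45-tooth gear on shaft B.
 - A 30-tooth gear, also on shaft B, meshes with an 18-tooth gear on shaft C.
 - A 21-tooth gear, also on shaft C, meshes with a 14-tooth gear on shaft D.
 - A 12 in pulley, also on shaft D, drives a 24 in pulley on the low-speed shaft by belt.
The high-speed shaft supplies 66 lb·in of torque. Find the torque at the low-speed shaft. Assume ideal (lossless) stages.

Gear mesh: ratio = 45/27 = 1.6667; torque at shaft B = 66 × 1.6667 = 110 lb·in.
Gear mesh: ratio = 18/30 = 0.6; torque at shaft C = 110 × 0.6 = 66 lb·in.
Gear mesh: ratio = 14/21 = 0.66667; torque at shaft D = 66 × 0.66667 = 44 lb·in.
Belt: ratio = 24/12 = 2; torque at the low-speed shaft = 44 × 2 = 88 lb·in.

88 lb·in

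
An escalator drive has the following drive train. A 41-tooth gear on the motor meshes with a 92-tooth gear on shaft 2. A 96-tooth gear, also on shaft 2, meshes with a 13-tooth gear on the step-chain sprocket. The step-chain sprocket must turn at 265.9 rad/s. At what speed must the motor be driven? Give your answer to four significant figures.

80.80 rad/s

Overall ratio R = 2.2439 × 0.13542 = 0.30386.
Required input speed = output speed × R = 265.9 × 0.30386 = 80.797 rad/s.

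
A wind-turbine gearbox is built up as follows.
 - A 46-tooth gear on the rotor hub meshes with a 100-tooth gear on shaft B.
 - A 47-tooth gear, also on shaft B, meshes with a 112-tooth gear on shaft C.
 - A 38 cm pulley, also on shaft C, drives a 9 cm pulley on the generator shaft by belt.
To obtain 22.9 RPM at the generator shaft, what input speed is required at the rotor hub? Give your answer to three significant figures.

28.1 RPM

Overall ratio R = 2.1739 × 2.383 × 0.23684 = 1.2269.
Required input speed = output speed × R = 22.9 × 1.2269 = 28.097 RPM.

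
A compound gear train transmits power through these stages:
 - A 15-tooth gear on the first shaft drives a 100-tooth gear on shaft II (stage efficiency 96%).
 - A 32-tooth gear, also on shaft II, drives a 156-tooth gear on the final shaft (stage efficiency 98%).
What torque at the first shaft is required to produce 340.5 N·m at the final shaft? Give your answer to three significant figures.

11.1 N·m

Overall ratio R = 6.6667 × 4.875 = 32.5; overall efficiency η = 0.96 × 0.98 = 0.9408.
Input torque = output torque / (R × η) = 340.5 / (32.5 × 0.9408) = 11.136 N·m.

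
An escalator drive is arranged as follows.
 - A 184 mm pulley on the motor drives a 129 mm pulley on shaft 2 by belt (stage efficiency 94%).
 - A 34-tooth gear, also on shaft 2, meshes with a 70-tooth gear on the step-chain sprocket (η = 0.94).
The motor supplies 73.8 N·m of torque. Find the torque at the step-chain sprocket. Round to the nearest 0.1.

94.1 N·m

After the belt (129/184): 73.8 × 0.70109 × 0.94 = 48.636 N·m
After the gear mesh (70/34): 48.636 × 2.0588 × 0.94 = 94.125 N·m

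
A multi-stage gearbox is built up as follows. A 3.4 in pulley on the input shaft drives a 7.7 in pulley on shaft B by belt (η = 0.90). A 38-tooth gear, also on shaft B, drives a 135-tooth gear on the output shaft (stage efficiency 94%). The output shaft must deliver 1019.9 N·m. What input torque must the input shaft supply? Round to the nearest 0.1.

149.8 N·m

Overall ratio R = 2.2647 × 3.5526 = 8.0457; overall efficiency η = 0.90 × 0.94 = 0.8460.
Input torque = output torque / (R × η) = 1019.9 / (8.0457 × 0.8460) = 149.84 N·m.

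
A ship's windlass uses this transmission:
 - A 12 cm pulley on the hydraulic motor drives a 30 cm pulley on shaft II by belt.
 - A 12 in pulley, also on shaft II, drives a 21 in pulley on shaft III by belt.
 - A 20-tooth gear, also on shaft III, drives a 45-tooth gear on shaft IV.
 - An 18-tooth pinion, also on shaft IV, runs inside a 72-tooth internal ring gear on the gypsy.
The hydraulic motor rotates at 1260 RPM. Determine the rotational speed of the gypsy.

32 RPM

Belt: ratio = 30/12 = 2.5, so shaft II turns at 1260 / 2.5 = 504 RPM.
Belt: ratio = 21/12 = 1.75, so shaft III turns at 504 / 1.75 = 288 RPM.
Gear mesh: ratio = 45/20 = 2.25, so shaft IV turns at 288 / 2.25 = 128 RPM.
Internal gear: ratio = 72/18 = 4, so the gypsy turns at 128 / 4 = 32 RPM.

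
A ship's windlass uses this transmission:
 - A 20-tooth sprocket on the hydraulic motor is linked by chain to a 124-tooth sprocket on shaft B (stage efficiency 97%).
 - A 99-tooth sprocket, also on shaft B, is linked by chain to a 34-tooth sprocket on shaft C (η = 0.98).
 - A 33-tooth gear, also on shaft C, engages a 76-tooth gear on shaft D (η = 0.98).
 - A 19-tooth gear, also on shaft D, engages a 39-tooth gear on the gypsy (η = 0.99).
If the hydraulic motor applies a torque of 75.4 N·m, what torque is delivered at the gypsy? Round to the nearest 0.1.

700.0 N·m

After the chain (124/20): 75.4 × 6.2 × 0.97 = 453.46 N·m
After the chain (34/99): 453.46 × 0.34343 × 0.98 = 152.62 N·m
After the gear mesh (76/33): 152.62 × 2.303 × 0.98 = 344.45 N·m
After the gear mesh (39/19): 344.45 × 2.0526 × 0.99 = 699.97 N·m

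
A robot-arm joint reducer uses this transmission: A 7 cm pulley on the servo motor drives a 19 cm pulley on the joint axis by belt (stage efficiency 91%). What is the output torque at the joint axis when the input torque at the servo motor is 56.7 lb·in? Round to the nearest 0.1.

belt 19/7 = 2.7143 → τ = 56.7·2.7143·0.91 = 140.05 lb·in

140.0 lb·in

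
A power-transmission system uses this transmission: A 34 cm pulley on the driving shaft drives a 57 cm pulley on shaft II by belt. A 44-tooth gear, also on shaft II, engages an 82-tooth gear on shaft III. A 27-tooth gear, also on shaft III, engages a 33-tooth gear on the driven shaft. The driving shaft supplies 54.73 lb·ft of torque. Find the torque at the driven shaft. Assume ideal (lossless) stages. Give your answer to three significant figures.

After the belt (57/34): 54.73 × 1.6765 = 91.753 lb·ft
After the gear mesh (82/44): 91.753 × 1.8636 = 170.99 lb·ft
After the gear mesh (33/27): 170.99 × 1.2222 = 208.99 lb·ft

209 lb·ft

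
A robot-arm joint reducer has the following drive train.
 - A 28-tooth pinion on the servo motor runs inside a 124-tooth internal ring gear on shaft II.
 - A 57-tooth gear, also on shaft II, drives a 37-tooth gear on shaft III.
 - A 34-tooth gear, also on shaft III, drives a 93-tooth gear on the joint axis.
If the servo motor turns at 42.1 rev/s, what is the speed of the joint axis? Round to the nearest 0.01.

5.35 rev/s

internal gear 124/28 = 4.4286 → 42.1/4.4286 = 9.5065 rev/s
gear mesh 37/57 = 0.64912 → 9.5065/0.64912 = 14.645 rev/s
gear mesh 93/34 = 2.7353 → 14.645/2.7353 = 5.3541 rev/s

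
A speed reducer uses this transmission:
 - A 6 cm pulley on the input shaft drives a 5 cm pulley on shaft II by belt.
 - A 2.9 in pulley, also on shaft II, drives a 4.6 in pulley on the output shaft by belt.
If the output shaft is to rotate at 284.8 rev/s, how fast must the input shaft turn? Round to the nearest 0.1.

Overall ratio R = 0.83333 × 1.5862 = 1.3218.
Required input speed = output speed × R = 284.8 × 1.3218 = 376.46 rev/s.

376.5 rev/s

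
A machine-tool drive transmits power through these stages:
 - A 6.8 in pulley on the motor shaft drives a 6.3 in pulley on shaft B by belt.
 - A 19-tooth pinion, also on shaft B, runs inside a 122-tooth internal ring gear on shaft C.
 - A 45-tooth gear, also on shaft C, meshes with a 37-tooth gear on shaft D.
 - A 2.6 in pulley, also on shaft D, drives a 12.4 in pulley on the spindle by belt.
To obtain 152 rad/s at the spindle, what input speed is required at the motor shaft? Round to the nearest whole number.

3546 rad/s

Overall ratio R = 0.92647 × 6.4211 × 0.82222 × 4.7692 = 23.328.
Required input speed = output speed × R = 152 × 23.328 = 3545.8 rad/s.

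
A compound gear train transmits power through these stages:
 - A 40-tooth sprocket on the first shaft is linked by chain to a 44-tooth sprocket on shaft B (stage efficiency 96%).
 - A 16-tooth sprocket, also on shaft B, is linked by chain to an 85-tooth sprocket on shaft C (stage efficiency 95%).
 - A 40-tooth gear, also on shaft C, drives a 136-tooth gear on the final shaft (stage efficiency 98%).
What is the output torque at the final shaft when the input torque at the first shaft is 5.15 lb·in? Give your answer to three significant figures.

91.5 lb·in

Chain: ratio = 44/40 = 1.1; torque at shaft B = 5.15 × 1.1 × 0.96 = 5.4384 lb·in.
Chain: ratio = 85/16 = 5.3125; torque at shaft C = 5.4384 × 5.3125 × 0.95 = 27.447 lb·in.
Gear mesh: ratio = 136/40 = 3.4; torque at the final shaft = 27.447 × 3.4 × 0.98 = 91.453 lb·in.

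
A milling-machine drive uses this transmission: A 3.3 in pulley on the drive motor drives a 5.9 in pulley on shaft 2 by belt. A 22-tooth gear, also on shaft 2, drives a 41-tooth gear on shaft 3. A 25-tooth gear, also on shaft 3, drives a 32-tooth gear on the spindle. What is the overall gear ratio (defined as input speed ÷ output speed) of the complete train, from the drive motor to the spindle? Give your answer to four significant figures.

4.265

Each stage contributes driven/driver: belt 5.9/3.3 = 1.7879, gear mesh 41/22 = 1.8636, gear mesh 32/25 = 1.28.
Overall: 1.7879 × 1.8636 × 1.28 = 4.2649.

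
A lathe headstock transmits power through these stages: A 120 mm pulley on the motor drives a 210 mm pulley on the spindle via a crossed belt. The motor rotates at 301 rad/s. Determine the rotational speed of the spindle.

the motor → the spindle (belt, 210/120): 301 ÷ 1.75 = 172 rad/s

172 rad/s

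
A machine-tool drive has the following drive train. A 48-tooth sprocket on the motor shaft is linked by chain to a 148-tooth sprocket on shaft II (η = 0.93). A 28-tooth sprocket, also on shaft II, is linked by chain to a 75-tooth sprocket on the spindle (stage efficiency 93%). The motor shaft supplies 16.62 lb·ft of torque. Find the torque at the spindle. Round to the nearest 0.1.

chain 148/48 = 3.0833 → τ = 16.62·3.0833·0.93 = 47.658 lb·ft
chain 75/28 = 2.6786 → τ = 47.658·2.6786·0.93 = 118.72 lb·ft

118.7 lb·ft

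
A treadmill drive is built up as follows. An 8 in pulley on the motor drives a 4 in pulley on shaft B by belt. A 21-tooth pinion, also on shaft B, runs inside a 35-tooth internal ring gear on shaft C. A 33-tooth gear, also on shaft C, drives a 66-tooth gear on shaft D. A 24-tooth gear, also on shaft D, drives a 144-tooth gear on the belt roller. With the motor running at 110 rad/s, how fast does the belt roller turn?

the motor → shaft B (belt, 4/8): 110 ÷ 0.5 = 220 rad/s
shaft B → shaft C (internal gear, 35/21): 220 ÷ 1.6667 = 132 rad/s
shaft C → shaft D (gear mesh, 66/33): 132 ÷ 2 = 66 rad/s
shaft D → the belt roller (gear mesh, 144/24): 66 ÷ 6 = 11 rad/s

11 rad/s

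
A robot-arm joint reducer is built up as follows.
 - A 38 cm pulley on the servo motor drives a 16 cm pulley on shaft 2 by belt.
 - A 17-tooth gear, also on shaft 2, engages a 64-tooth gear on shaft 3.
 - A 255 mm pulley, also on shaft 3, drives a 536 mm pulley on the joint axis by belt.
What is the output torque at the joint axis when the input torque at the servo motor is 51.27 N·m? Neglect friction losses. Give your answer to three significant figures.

belt 16/38 = 0.42105 → τ = 51.27·0.42105 = 21.587 N·m
gear mesh 64/17 = 3.7647 → τ = 21.587·3.7647 = 81.27 N·m
belt 536/255 = 2.102 → τ = 81.27·2.102 = 170.83 N·m

171 N·m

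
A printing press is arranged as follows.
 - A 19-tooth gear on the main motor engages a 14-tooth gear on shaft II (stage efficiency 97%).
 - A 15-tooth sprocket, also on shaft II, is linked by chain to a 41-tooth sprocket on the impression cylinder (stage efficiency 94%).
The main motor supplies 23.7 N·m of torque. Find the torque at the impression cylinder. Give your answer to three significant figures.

43.5 N·m

After the gear mesh (14/19): 23.7 × 0.73684 × 0.97 = 16.939 N·m
After the chain (41/15): 16.939 × 2.7333 × 0.94 = 43.523 N·m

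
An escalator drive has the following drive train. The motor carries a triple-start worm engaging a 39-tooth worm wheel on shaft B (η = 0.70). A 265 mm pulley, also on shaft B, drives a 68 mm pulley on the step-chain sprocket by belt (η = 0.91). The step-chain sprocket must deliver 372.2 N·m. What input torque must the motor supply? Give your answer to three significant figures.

Overall ratio R = 13 × 0.2566 = 3.3358; overall efficiency η = 0.70 × 0.91 = 0.6370.
Input torque = output torque / (R × η) = 372.2 / (3.3358 × 0.6370) = 175.16 N·m.

175 N·m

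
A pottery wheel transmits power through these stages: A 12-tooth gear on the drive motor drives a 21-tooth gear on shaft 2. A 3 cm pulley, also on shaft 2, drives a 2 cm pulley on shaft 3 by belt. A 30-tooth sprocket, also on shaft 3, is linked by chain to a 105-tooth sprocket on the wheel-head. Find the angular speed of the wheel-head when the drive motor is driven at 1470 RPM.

360 RPM

the drive motor → shaft 2 (gear mesh, 21/12): 1470 ÷ 1.75 = 840 RPM
shaft 2 → shaft 3 (belt, 2/3): 840 ÷ 0.66667 = 1260 RPM
shaft 3 → the wheel-head (chain, 105/30): 1260 ÷ 3.5 = 360 RPM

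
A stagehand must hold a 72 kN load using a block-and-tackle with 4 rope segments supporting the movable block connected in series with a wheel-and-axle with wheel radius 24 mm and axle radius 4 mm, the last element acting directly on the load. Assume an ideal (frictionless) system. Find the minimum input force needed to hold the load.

3 kN

Block-and-tackle MA = number of supporting rope parts = 4.
Wheel-and-axle MA = R/r = 24/4 = 6.
Combined ideal MA = 4 × 6 = 24.
Effort = load / MA = 72 / 24 = 3 kN.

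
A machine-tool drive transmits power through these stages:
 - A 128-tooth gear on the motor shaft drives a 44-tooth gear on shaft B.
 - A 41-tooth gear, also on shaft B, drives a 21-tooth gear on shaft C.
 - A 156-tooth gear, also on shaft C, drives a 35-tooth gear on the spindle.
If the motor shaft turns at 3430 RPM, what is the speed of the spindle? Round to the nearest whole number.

86831 RPM

gear mesh 44/128 = 0.34375 → 3430/0.34375 = 9978.2 RPM
gear mesh 21/41 = 0.5122 → 9978.2/0.5122 = 19481 RPM
gear mesh 35/156 = 0.22436 → 19481/0.22436 = 86831 RPM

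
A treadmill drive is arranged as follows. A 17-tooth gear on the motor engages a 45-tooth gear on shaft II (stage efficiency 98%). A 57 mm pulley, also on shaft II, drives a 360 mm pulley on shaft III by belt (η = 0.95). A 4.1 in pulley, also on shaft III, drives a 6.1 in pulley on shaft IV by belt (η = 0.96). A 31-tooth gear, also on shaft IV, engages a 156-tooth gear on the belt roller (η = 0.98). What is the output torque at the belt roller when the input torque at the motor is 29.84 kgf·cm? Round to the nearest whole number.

3271 kgf·cm

After the gear mesh (45/17): 29.84 × 2.6471 × 0.98 = 77.408 kgf·cm
After the belt (360/57): 77.408 × 6.3158 × 0.95 = 464.45 kgf·cm
After the belt (6.1/4.1): 464.45 × 1.4878 × 0.96 = 663.37 kgf·cm
After the gear mesh (156/31): 663.37 × 5.0323 × 0.98 = 3271.5 kgf·cm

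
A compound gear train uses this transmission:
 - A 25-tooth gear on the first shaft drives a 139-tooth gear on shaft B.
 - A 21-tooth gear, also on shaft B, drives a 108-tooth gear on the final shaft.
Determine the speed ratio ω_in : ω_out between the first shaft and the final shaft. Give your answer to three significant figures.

28.6

Each stage contributes driven/driver: gear mesh 139/25 = 5.56, gear mesh 108/21 = 5.1429.
Overall: 5.56 × 5.1429 = 28.594.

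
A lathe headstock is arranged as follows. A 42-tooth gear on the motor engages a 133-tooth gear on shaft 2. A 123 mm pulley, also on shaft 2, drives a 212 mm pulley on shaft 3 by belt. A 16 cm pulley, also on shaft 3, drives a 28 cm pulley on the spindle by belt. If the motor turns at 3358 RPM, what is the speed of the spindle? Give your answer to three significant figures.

352 RPM

gear mesh 133/42 = 3.1667 → 3358/3.1667 = 1060.4 RPM
belt 212/123 = 1.7236 → 1060.4/1.7236 = 615.24 RPM
belt 28/16 = 1.75 → 615.24/1.75 = 351.57 RPM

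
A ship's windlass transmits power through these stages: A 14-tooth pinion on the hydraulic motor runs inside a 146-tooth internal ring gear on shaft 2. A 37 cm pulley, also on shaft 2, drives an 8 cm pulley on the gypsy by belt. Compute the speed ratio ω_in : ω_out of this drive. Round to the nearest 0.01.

2.25

Each stage contributes driven/driver: internal gear 146/14 = 10.429, belt 8/37 = 0.21622.
Overall: 10.429 × 0.21622 = 2.2548.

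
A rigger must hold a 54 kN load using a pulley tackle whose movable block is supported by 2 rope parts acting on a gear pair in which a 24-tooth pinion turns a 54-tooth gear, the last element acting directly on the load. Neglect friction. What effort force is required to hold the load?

12 kN

Block-and-tackle MA = number of supporting rope parts = 2.
Gear pair MA = 54/24 = 2.25.
Combined ideal MA = 2 × 2.25 = 4.5.
Effort = load / MA = 54 / 4.5 = 12 kN.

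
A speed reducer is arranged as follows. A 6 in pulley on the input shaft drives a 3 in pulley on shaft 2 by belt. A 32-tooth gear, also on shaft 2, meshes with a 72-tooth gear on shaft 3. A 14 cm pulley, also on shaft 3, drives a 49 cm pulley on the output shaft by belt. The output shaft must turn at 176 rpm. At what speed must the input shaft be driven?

Overall ratio R = 0.5 × 2.25 × 3.5 = 3.9375.
Required input speed = output speed × R = 176 × 3.9375 = 693 rpm.

693 rpm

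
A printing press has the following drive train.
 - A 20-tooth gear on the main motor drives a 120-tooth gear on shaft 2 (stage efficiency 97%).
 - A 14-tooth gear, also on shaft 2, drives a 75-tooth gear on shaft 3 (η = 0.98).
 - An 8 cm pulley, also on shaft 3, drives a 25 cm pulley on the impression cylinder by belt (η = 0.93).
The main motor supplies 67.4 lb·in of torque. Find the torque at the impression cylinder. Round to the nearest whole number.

Gear mesh: ratio = 120/20 = 6; torque at shaft 2 = 67.4 × 6 × 0.97 = 392.27 lb·in.
Gear mesh: ratio = 75/14 = 5.3571; torque at shaft 3 = 392.27 × 5.3571 × 0.98 = 2059.4 lb·in.
Belt: ratio = 25/8 = 3.125; torque at the impression cylinder = 2059.4 × 3.125 × 0.93 = 5985.2 lb·in.

5985 lb·in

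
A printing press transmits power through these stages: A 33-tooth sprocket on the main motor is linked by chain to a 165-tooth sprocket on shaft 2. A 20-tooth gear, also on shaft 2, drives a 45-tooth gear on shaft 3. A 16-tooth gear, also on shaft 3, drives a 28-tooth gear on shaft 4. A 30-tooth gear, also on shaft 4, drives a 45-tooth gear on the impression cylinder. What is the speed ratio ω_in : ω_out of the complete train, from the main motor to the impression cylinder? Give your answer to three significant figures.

29.5

Each stage contributes driven/driver: chain 165/33 = 5, gear mesh 45/20 = 2.25, gear mesh 28/16 = 1.75, gear mesh 45/30 = 1.5.
Overall: 5 × 2.25 × 1.75 × 1.5 = 29.531.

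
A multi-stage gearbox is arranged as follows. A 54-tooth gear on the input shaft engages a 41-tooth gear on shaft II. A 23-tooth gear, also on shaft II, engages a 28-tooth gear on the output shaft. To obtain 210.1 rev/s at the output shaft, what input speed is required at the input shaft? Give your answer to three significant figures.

194 rev/s

Overall ratio R = 0.75926 × 1.2174 = 0.92432.
Required input speed = output speed × R = 210.1 × 0.92432 = 194.2 rev/s.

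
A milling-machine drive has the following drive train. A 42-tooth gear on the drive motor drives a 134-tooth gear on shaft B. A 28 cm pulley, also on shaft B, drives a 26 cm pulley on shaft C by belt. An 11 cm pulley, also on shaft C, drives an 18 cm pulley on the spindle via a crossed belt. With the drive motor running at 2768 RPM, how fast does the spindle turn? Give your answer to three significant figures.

571 RPM

Gear mesh: ratio = 134/42 = 3.1905, so shaft B turns at 2768 / 3.1905 = 867.58 RPM.
Belt: ratio = 26/28 = 0.92857, so shaft C turns at 867.58 / 0.92857 = 934.32 RPM.
Belt: ratio = 18/11 = 1.6364, so the spindle turns at 934.32 / 1.6364 = 570.97 RPM.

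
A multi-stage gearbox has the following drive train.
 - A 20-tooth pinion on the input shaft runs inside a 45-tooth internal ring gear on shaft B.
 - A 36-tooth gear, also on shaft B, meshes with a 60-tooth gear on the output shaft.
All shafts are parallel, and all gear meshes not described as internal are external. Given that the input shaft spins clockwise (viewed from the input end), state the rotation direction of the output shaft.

the input shaft → shaft B: internal mesh, same direction → CW.
shaft B → the output shaft: external mesh, 1 reversal → CCW.
1 reversal in total — an odd number — so the output shaft turns opposite to the input shaft.

counterclockwise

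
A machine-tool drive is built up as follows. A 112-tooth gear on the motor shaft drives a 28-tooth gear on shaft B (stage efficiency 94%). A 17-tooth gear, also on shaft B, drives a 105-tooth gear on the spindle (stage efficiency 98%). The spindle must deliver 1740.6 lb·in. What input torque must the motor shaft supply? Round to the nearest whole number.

1224 lb·in

Overall ratio R = 0.25 × 6.1765 = 1.5441; overall efficiency η = 0.94 × 0.98 = 0.9212.
Input torque = output torque / (R × η) = 1740.6 / (1.5441 × 0.9212) = 1223.7 lb·in.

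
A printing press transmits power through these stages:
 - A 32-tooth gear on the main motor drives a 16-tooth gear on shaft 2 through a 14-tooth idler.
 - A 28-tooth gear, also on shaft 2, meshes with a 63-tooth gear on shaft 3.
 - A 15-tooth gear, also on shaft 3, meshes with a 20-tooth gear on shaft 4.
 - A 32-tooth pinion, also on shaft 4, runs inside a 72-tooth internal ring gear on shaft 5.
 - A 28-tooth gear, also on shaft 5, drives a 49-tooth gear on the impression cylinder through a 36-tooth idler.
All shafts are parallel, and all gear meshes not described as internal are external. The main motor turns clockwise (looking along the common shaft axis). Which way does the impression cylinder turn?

the main motor → shaft 2: driver → idler → driven is 2 external meshes, 2 reversals → CW.
shaft 2 → shaft 3: external mesh, 1 reversal → CCW.
shaft 3 → shaft 4: external mesh, 1 reversal → CW.
shaft 4 → shaft 5: internal mesh, same direction → CW.
shaft 5 → the impression cylinder: driver → idler → driven is 2 external meshes, 2 reversals → CW.
6 reversals in total — an even number — so the impression cylinder turns the same way as the main motor.

clockwise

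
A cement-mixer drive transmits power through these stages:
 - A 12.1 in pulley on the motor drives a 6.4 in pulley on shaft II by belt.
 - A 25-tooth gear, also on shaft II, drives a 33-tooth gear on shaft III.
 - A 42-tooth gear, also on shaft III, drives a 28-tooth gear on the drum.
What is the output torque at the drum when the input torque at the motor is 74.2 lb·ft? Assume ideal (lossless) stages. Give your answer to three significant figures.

34.5 lb·ft

belt 6.4/12.1 = 0.52893 → τ = 74.2·0.52893 = 39.246 lb·ft
gear mesh 33/25 = 1.32 → τ = 39.246·1.32 = 51.805 lb·ft
gear mesh 28/42 = 0.66667 → τ = 51.805·0.66667 = 34.537 lb·ft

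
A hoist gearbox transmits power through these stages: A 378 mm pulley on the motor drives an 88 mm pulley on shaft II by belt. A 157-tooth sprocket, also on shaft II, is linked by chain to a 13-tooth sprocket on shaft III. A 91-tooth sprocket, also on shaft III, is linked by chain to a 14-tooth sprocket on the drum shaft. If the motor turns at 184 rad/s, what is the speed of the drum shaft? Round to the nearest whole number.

Belt: ratio = 88/378 = 0.2328, so shaft II turns at 184 / 0.2328 = 790.36 rad/s.
Chain: ratio = 13/157 = 0.082803, so shaft III turns at 790.36 / 0.082803 = 9545.2 rad/s.
Chain: ratio = 14/91 = 0.15385, so the drum shaft turns at 9545.2 / 0.15385 = 62044 rad/s.

62044 rad/s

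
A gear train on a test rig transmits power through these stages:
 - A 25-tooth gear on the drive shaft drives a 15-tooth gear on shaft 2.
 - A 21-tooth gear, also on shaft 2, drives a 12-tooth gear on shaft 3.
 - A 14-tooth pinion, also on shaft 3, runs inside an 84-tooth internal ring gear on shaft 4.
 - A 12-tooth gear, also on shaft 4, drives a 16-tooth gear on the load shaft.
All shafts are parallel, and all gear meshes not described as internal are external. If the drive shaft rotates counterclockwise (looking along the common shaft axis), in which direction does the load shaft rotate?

clockwise

the drive shaft → shaft 2: external mesh, 1 reversal → CW.
shaft 2 → shaft 3: external mesh, 1 reversal → CCW.
shaft 3 → shaft 4: internal mesh, same direction → CCW.
shaft 4 → the load shaft: external mesh, 1 reversal → CW.
3 reversals in total — an odd number — so the load shaft turns opposite to the drive shaft.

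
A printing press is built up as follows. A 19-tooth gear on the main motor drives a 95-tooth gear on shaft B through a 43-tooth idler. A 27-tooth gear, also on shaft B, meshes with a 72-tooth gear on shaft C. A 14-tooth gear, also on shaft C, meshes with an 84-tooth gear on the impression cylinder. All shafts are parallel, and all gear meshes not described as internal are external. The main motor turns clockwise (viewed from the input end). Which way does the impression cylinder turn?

the main motor → shaft B: driver → idler → driven is 2 external meshes, 2 reversals → CW.
shaft B → shaft C: external mesh, 1 reversal → CCW.
shaft C → the impression cylinder: external mesh, 1 reversal → CW.
4 reversals in total — an even number — so the impression cylinder turns the same way as the main motor.

clockwise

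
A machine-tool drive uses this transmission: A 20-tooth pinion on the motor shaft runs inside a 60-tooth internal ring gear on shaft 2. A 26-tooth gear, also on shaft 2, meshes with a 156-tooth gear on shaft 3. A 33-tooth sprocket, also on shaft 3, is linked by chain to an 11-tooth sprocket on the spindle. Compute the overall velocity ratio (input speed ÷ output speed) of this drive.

Each stage contributes driven/driver: internal gear 60/20 = 3, gear mesh 156/26 = 6, chain 11/33 = 0.33333.
Overall: 3 × 6 × 0.33333 = 6.

6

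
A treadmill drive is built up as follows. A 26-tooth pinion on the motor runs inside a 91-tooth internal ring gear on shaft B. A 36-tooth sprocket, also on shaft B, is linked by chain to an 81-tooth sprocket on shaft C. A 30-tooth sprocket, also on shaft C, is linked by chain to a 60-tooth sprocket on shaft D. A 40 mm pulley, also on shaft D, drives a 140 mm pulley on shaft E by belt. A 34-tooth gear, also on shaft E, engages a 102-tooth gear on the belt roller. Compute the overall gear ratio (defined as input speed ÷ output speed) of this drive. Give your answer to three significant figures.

165

Each stage contributes driven/driver: internal gear 91/26 = 3.5, chain 81/36 = 2.25, chain 60/30 = 2, belt 140/40 = 3.5, gear mesh 102/34 = 3.
Overall: 3.5 × 2.25 × 2 × 3.5 × 3 = 165.38.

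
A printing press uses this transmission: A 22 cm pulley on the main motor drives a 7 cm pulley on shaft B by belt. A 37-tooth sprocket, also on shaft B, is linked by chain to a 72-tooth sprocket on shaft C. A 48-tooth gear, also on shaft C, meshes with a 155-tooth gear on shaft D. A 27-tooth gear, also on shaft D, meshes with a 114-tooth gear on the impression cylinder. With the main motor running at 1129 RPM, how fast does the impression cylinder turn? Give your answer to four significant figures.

the main motor → shaft B (belt, 7/22): 1129 ÷ 0.31818 = 3548.3 RPM
shaft B → shaft C (chain, 72/37): 3548.3 ÷ 1.9459 = 1823.4 RPM
shaft C → shaft D (gear mesh, 155/48): 1823.4 ÷ 3.2292 = 564.67 RPM
shaft D → the impression cylinder (gear mesh, 114/27): 564.67 ÷ 4.2222 = 133.74 RPM

133.7 RPM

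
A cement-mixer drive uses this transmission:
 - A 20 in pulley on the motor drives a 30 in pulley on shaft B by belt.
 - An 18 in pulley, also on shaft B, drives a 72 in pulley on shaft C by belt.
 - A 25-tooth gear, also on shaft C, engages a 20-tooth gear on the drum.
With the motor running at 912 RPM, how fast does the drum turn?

190 RPM

the motor → shaft B (belt, 30/20): 912 ÷ 1.5 = 608 RPM
shaft B → shaft C (belt, 72/18): 608 ÷ 4 = 152 RPM
shaft C → the drum (gear mesh, 20/25): 152 ÷ 0.8 = 190 RPM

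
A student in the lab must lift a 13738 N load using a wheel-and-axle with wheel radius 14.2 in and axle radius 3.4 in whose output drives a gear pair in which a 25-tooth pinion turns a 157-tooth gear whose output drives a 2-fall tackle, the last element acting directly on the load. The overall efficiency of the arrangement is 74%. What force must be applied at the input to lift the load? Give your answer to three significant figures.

354 N

Wheel-and-axle MA = R/r = 14.2/3.4 = 4.1765.
Gear pair MA = 157/25 = 6.28.
Block-and-tackle MA = number of supporting rope parts = 2.
Combined ideal MA = 4.1765 × 6.28 × 2 = 52.456.
Actual MA = 52.456 × 0.74 = 38.818.
Effort = load / actual MA = 13738 / 38.818 = 353.91 N.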